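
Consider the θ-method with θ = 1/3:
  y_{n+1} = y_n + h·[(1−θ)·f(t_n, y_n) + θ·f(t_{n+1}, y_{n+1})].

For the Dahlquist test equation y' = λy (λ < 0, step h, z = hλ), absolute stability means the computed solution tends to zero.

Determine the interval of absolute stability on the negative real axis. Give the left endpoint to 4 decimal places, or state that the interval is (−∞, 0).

(-6.0000, 0).

With y'=λy (z=hλ):
  y_{n+1} = y_n + z·[2/3·y_n + 1/3·y_{n+1}] ⇒ (1 − 1/3z)y_{n+1} = (1 + 2/3z)y_n
  so R(z) = (1 + 2/3z)/(1 − 1/3z).

Need |R(x)|<1, x<0.
x=-1.59: |R|=0.0392
R=−1: 1+2/3x = −1+1/3x ⇒ -1/3x=2 ⇒ x=2/(-1/3)=-6.0000
Confirm numerically:
  x=-5.429: |R|=0.93226 <1
  x=-4.759: |R|=0.84006 <1
  x=-4.725: |R|=0.83495 <1
  x=-6.248: |R|=1.02682 >1
  x=-6.232: |R|=1.02513 >1
Stable set (-6.0000, 0).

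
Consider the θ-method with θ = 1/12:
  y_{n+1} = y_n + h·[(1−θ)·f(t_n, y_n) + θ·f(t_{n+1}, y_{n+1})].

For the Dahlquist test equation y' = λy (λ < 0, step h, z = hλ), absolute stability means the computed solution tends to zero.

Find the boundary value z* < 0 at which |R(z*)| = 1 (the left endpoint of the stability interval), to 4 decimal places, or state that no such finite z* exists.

Set f=λy, z=hλ:
  y_{n+1} = y_n + z·[11/12·y_n + 1/12·y_{n+1}] ⇒ (1 − 1/12z)y_{n+1} = (1 + 11/12z)y_n
  ⇒ R(z) = (1 + 11/12z)/(1 − 1/12z).

Need |R(x)|<1, x<0.
x=-1.75: |R|=0.5273
R=−1: 1+11/12x = −1+1/12x ⇒ -5/6x=2 ⇒ x=2/(-5/6)=-2.4000
Confirm numerically:
  x=-2.192: |R|=0.85344 <1
  x=-2.190: |R|=0.85201 <1
  x=-1.139: |R|=0.04026 <1
  x=-0.980: |R|=0.09399 <1
  x=-2.860: |R|=1.30956 >1
  x=-2.711: |R|=1.21141 >1
  x=-2.567: |R|=1.11464 >1
So |R|<1 on (-2.4000, 0).

left endpoint -2.4000.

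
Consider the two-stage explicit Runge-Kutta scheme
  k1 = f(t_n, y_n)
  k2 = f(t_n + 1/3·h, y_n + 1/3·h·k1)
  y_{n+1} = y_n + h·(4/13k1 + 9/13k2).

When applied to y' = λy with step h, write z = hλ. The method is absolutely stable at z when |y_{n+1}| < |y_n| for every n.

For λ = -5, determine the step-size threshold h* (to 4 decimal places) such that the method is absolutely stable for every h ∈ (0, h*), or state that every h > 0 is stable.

Test eqn y'=λy, z=hλ:
  k1=λy_n ⇒ h·k1=z·y_n;  k2=λ(1+1/3z)y_n ⇒ h·k2=z(1+1/3z)y_n
  y_{n+1}/y_n = 1 + 4/13z + 9/13z(1+1/3z) = 1 + z + 3/13z²
  ⇒ R(z) = 1 + z + 3/13z².

Find x<0 with |R(x)|<1.
x=-0.68: |R|=0.4267
R=1: x+3/13x²=0 ⇒ x=−13/3=-4.3333; min R=1−1/(4·3/13)=-0.0833>−1
Confirm numerically:
  x=-4.053: |R|=0.73780 <1
  x=-3.096: |R|=0.11597 <1
  x=-2.660: |R|=0.02717 <1
  x=-4.874: |R|=1.60813 >1
  x=-4.699: |R|=1.39652 >1
Interval (-4.3333, 0).

(-4.3333,0); λ=-5 ⇒ h* = (13/3)/5 = 0.8667.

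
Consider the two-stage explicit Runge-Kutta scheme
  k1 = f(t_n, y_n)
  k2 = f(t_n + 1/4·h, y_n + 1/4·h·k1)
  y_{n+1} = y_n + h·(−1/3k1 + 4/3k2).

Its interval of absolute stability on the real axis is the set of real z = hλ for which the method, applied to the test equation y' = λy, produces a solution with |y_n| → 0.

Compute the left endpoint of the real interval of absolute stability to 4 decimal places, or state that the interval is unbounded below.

Set f=λy, z=hλ:
  k1=λy_n ⇒ h·k1=z·y_n;  k2=λ(1+1/4z)y_n ⇒ h·k2=z(1+1/4z)y_n
  y_{n+1}/y_n = 1 − 1/3z + 4/3z(1+1/4z) = 1 + z + 1/3z²
  ⇒ R(z) = 1 + z + 1/3z².

Need |R(x)|<1, x<0.
x=-1.07: |R|=0.3116
R=1: x+1/3x²=0 ⇒ x=−3=-3.0000; min R=1−1/(4·1/3)=0.2500>−1
Confirm numerically:
  x=-2.213: |R|=0.41946 <1
  x=-1.916: |R|=0.30769 <1
  x=-1.860: |R|=0.29320 <1
  x=-1.518: |R|=0.25011 <1
  x=-3.339: |R|=1.37731 >1
  x=-3.136: |R|=1.14217 >1
Stable set (-3.0000, 0).

z* = -3.0000.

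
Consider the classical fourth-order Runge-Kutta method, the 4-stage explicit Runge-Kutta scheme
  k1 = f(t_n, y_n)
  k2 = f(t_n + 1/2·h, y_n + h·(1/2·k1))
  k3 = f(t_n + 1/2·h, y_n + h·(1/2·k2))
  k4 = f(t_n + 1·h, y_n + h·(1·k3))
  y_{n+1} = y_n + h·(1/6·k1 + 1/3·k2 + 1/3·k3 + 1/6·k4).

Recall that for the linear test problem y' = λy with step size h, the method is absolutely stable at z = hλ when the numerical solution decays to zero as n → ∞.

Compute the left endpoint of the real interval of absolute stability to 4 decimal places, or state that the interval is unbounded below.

left endpoint -2.7853.

With y'=λy (z=hλ):
  order 4, 4-stage ⇒ R(z)=1+z+z^2/2+z^3/6+z^4/24
  (e.g. R(-1.34)=0.29112, |R|=0.29112)

Need |R(x)|<1, x<0.
x=-1.34: |R|=0.2911
|R(-2.29)|=0.4764 |R(-1.83)|=0.2903 |R(-1.11)|=0.3414
Bisect:
  x_lo=-3.6557 |R|=3.3255  x_hi=-0.3772 |R|=0.6858
  mid=-2.01647 |R|=0.33896 →hi
  mid=-2.83608 |R|=1.07932 →lo
  mid=-2.42628 |R|=0.58057 →hi
  mid=-2.63118 |R|=0.79144 →hi
  mid=-2.73363 |R|=0.92486 →hi
  mid=-2.78486 |R|=0.99934 →hi
  mid=-2.81047 |R|=1.03863 →lo
  mid=-2.79766 |R|=1.01881 →lo
  ...
  [-2.78546,-2.78526] ⇒ x*=-2.7853
So |R|<1 on (-2.7853, 0).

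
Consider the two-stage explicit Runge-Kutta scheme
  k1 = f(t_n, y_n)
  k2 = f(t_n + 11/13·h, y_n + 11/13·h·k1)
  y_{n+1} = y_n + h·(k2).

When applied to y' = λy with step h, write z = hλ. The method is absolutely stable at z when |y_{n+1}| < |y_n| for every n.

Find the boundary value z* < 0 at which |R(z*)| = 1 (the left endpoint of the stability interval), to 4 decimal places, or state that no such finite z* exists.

On y'=λy, z=hλ:
  k1=λy_n ⇒ h·k1=z·y_n;  k2=λ(1+11/13z)y_n ⇒ h·k2=z(1+11/13z)y_n
  y_{n+1}/y_n = 1 + z(1+11/13z) = 1 + z + 11/13z²
  Hence R(z) = 1 + z + 11/13z².

Find x<0 with |R(x)|<1.
x=-1.65: |R|=1.6537
R=1: x+11/13x²=0 ⇒ x=−13/11=-1.1818; min R=1−1/(4·11/13)=0.7045>−1
Confirm numerically:
  x=-0.707: |R|=0.71595 <1
  x=-0.698: |R|=0.71425 <1
  x=-0.665: |R|=0.70919 <1
  x=-1.652: |R|=1.65724 >1
  x=-1.611: |R|=1.58504 >1
  x=-1.220: |R|=1.03942 >1
Interval (-1.1818, 0).

z* = -1.1818.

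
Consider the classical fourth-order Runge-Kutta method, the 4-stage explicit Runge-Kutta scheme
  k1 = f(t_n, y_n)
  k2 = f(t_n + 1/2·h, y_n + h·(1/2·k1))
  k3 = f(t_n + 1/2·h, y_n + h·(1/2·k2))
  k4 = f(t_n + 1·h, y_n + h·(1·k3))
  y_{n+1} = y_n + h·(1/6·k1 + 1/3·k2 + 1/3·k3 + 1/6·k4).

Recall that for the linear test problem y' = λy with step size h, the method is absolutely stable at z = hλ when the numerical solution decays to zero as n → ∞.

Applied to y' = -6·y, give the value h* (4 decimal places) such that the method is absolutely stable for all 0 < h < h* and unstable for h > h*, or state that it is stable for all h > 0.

On y'=λy, z=hλ:
  order 4, 4-stage ⇒ R(z)=1+z+z^2/2+z^3/6+z^4/24
  (e.g. R(-0.32)=0.72618, |R|=0.72618)

Solve |R(x)|<1 on ℝ⁻.
x=-0.32: |R|=0.7262
|R(-2.46)|=0.6106 |R(-1.27)|=0.3034 |R(-0.92)|=0.4033
Bisect:
  x_lo=-3.1846 |R|=1.7889  x_hi=-0.2175 |R|=0.8046
  mid=-1.70103 |R|=0.27425 →hi
  mid=-2.44281 |R|=0.59505 →hi
  mid=-2.81370 |R|=1.04369 →lo
  mid=-2.62826 |R|=0.78793 →hi
  mid=-2.72098 |R|=0.90729 →hi
  mid=-2.76734 |R|=0.97327 →hi
  mid=-2.79052 |R|=1.00791 →lo
  mid=-2.77893 |R|=0.99045 →hi
  mid=-2.78473 |R|=0.99915 →hi
  ...
  [-2.78545,-2.78527] ⇒ x*=-2.7853
So |R|<1 on (-2.7853, 0).

(-2.7853,0); λ=-6 ⇒ h* = 0.4642.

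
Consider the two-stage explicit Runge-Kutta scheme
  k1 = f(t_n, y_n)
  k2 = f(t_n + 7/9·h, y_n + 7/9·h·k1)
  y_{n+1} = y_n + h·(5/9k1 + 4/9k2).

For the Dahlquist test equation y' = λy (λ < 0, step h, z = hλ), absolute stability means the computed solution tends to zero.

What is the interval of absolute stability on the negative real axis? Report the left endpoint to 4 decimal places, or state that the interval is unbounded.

(-2.8929, 0).

Set f=λy, z=hλ:
  k1=λy_n ⇒ h·k1=z·y_n;  k2=λ(1+7/9z)y_n ⇒ h·k2=z(1+7/9z)y_n
  y_{n+1}/y_n = 1 + 5/9z + 4/9z(1+7/9z) = 1 + z + 28/81z²
  ⇒ R(z) = 1 + z + 28/81z².

Need |R(x)|<1, x<0.
x=-0.64: |R|=0.5016
R=1: x+28/81x²=0 ⇒ x=−81/28=-2.8929; min R=1−1/(4·28/81)=0.2768>−1
Confirm numerically:
  x=-2.187: |R|=0.46637 <1
  x=-2.004: |R|=0.38425 <1
  x=-1.700: |R|=0.29901 <1
  x=-3.282: |R|=1.44149 >1
  x=-3.084: |R|=1.20377 >1
So |R|<1 on (-2.8929, 0).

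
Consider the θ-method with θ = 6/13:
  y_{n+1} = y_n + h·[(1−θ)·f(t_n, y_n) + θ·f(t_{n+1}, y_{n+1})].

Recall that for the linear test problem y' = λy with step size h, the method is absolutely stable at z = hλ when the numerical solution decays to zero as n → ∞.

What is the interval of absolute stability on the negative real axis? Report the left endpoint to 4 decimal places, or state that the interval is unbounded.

(-26.0000, 0).

On y'=λy, z=hλ:
  y_{n+1} = y_n + z·[7/13·y_n + 6/13·y_{n+1}] ⇒ (1 − 6/13z)y_{n+1} = (1 + 7/13z)y_n
  Hence R(z) = (1 + 7/13z)/(1 − 6/13z).

Find x<0 with |R(x)|<1.
x=-1.2: |R|=0.2277
R=−1: 1+7/13x = −1+6/13x ⇒ -1/13x=2 ⇒ x=2/(-1/13)=-26.0000
Confirm numerically:
  x=-21.355: |R|=0.96709 <1
  x=-20.331: |R|=0.95800 <1
  x=-18.749: |R|=0.94222 <1
  x=-14.353: |R|=0.88249 <1
  x=-26.410: |R|=1.00239 >1
  x=-26.369: |R|=1.00216 >1
  x=-26.326: |R|=1.00191 >1
Interval (-26.0000, 0).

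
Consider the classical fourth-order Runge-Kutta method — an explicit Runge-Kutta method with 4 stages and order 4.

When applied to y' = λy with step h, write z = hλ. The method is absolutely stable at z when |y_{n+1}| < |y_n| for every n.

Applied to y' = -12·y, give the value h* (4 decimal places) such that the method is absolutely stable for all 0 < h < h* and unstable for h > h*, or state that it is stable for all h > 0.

Test eqn y'=λy, z=hλ:
  order 4, 4-stage ⇒ R(z)=1+z+z^2/2+z^3/6+z^4/24
  (e.g. R(-1.14)=0.33325, |R|=0.33325)

Solve |R(x)|<1 on ℝ⁻.
x=-1.14: |R|=0.3332
|R(-2.72)|=0.9059 |R(-2.35)|=0.5190 |R(-1.98)|=0.3269
Bisect:
  x_lo=-3.2830 |R|=2.0488  x_hi=-0.0973 |R|=0.9073
  mid=-1.69014 |R|=0.27348 →hi
  mid=-2.48655 |R|=0.63541 →hi
  mid=-2.88476 |R|=1.16061 →lo
  mid=-2.68565 |R|=0.85988 →hi
  mid=-2.78520 |R|=0.99987 →hi
  mid=-2.83498 |R|=1.07753 →lo
  mid=-2.81009 |R|=1.03804 →lo
  mid=-2.79765 |R|=1.01879 →lo
  mid=-2.79143 |R|=1.00929 →lo
  mid=-2.78832 |R|=1.00457 →lo
  ...
  [-2.78540,-2.78520] ⇒ x*=-2.7853
So |R|<1 on (-2.7853, 0).

(-2.7853,0); λ=-12 ⇒ h* = 0.2321.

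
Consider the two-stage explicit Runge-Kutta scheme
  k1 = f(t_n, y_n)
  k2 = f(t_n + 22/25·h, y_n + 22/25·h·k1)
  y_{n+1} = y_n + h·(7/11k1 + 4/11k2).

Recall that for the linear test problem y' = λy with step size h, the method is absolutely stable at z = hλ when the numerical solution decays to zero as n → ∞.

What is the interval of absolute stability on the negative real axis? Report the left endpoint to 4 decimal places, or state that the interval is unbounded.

With y'=λy (z=hλ):
  k1=λy_n ⇒ h·k1=z·y_n;  k2=λ(1+22/25z)y_n ⇒ h·k2=z(1+22/25z)y_n
  y_{n+1}/y_n = 1 + 7/11z + 4/11z(1+22/25z) = 1 + z + 8/25z²
  Hence R(z) = 1 + z + 8/25z².

Solve |R(x)|<1 on ℝ⁻.
x=-0.48: |R|=0.5937
R=1: x+8/25x²=0 ⇒ x=−25/8=-3.1250; min R=1−1/(4·8/25)=0.2188>−1
Confirm numerically:
  x=-2.516: |R|=0.50968 <1
  x=-2.210: |R|=0.35291 <1
  x=-1.819: |R|=0.23980 <1
  x=-1.736: |R|=0.22838 <1
  x=-3.585: |R|=1.52771 >1
  x=-3.163: |R|=1.03846 >1
Stable set (-3.1250, 0).

(-3.1250, 0).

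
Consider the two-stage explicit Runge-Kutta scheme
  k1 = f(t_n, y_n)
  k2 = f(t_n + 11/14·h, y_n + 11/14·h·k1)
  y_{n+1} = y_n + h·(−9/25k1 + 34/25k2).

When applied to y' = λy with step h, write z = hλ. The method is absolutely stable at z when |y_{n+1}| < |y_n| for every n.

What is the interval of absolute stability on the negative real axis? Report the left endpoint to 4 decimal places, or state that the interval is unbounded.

z∈(-0.9358,0).

With y'=λy (z=hλ):
  k1=λy_n ⇒ h·k1=z·y_n;  k2=λ(1+11/14z)y_n ⇒ h·k2=z(1+11/14z)y_n
  y_{n+1}/y_n = 1 − 9/25z + 34/25z(1+11/14z) = 1 + z + 187/175z²
  R(z) = 1 + z + 187/175z².

Need |R(x)|<1, x<0.
x=-1.15: |R|=1.2632
R=1: x+187/175x²=0 ⇒ x=−175/187=-0.9358; min R=1−1/(4·187/175)=0.7660>−1
Confirm numerically:
  x=-0.860: |R|=0.93032 <1
  x=-0.749: |R|=0.85047 <1
  x=-0.587: |R|=0.78120 <1
  x=-1.389: |R|=1.67262 >1
  x=-1.239: |R|=1.40139 >1
  x=-1.053: |R|=1.13184 >1
Interval (-0.9358, 0).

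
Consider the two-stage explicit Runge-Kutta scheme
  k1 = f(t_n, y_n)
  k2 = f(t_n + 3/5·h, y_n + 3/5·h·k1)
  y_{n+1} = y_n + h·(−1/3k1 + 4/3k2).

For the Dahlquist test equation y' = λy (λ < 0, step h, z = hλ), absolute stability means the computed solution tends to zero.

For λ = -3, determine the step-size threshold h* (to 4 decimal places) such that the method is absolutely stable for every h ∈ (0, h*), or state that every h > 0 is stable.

(-1.2500,0); λ=-3 ⇒ h* = (5/4)/3 = 0.4167.

Set f=λy, z=hλ:
  k1=λy_n ⇒ h·k1=z·y_n;  k2=λ(1+3/5z)y_n ⇒ h·k2=z(1+3/5z)y_n
  y_{n+1}/y_n = 1 − 1/3z + 4/3z(1+3/5z) = 1 + z + 4/5z²
  R(z) = 1 + z + 4/5z².

Boundary: |R(x)|=1, x<0.
x=-1.36: |R|=1.1197
R=1: x+4/5x²=0 ⇒ x=−5/4=-1.2500; min R=1−1/(4·4/5)=0.6875>−1
Confirm numerically:
  x=-1.161: |R|=0.91734 <1
  x=-1.151: |R|=0.90884 <1
  x=-0.649: |R|=0.68796 <1
  x=-0.613: |R|=0.68762 <1
  x=-1.844: |R|=1.87627 >1
  x=-1.359: |R|=1.11850 >1
  x=-1.289: |R|=1.04022 >1
Interval (-1.2500, 0).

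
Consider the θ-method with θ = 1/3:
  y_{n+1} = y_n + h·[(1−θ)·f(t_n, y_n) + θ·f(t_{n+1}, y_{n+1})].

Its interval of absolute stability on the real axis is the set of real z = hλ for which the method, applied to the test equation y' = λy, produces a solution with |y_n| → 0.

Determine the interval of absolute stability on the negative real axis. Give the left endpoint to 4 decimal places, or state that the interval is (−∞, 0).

z∈(-6.0000,0).

Set f=λy, z=hλ:
  y_{n+1} = y_n + z·[2/3·y_n + 1/3·y_{n+1}] ⇒ (1 − 1/3z)y_{n+1} = (1 + 2/3z)y_n
  R(z) = (1 + 2/3z)/(1 − 1/3z).

Find x<0 with |R(x)|<1.
x=-0.98: |R|=0.2613
R=−1: 1+2/3x = −1+1/3x ⇒ -1/3x=2 ⇒ x=2/(-1/3)=-6.0000
Confirm numerically:
  x=-5.403: |R|=0.92895 <1
  x=-5.022: |R|=0.87809 <1
  x=-3.903: |R|=0.69622 <1
  x=-6.439: |R|=1.04651 >1
  x=-6.066: |R|=1.00728 >1
Interval (-6.0000, 0).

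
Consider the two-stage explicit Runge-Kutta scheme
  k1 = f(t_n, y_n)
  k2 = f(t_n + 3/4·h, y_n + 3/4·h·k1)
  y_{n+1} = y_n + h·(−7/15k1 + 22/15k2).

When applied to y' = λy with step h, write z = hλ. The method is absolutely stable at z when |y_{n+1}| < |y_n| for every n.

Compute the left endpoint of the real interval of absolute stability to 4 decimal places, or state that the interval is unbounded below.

With y'=λy (z=hλ):
  k1=λy_n ⇒ h·k1=z·y_n;  k2=λ(1+3/4z)y_n ⇒ h·k2=z(1+3/4z)y_n
  y_{n+1}/y_n = 1 − 7/15z + 22/15z(1+3/4z) = 1 + z + 11/10z²
  R(z) = 1 + z + 11/10z².

Solve |R(x)|<1 on ℝ⁻.
x=-1.63: |R|=2.2926
R=1: x+11/10x²=0 ⇒ x=−10/11=-0.9091; min R=1−1/(4·11/10)=0.7727>−1
Confirm numerically:
  x=-0.732: |R|=0.85741 <1
  x=-0.623: |R|=0.80394 <1
  x=-0.564: |R|=0.78591 <1
  x=-0.444: |R|=0.77285 <1
  x=-1.028: |R|=1.13446 >1
  x=-0.930: |R|=1.02139 >1
So |R|<1 on (-0.9091, 0).

z* = -0.9091.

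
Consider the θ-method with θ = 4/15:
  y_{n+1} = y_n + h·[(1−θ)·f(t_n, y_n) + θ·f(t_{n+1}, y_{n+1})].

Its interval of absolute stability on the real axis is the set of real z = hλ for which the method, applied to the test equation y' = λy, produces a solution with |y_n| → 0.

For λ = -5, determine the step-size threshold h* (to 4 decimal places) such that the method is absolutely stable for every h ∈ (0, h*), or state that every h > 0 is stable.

(-4.2857,0); λ=-5 ⇒ h* = (30/7)/5 = 0.8571.

On y'=λy, z=hλ:
  y_{n+1} = y_n + z·[11/15·y_n + 4/15·y_{n+1}] ⇒ (1 − 4/15z)y_{n+1} = (1 + 11/15z)y_n
  Hence R(z) = (1 + 11/15z)/(1 − 4/15z).

Find x<0 with |R(x)|<1.
x=-0.5: |R|=0.5588
R=−1: 1+11/15x = −1+4/15x ⇒ -7/15x=2 ⇒ x=2/(-7/15)=-4.2857
Confirm numerically:
  x=-3.727: |R|=0.86923 <1
  x=-3.418: |R|=0.78816 <1
  x=-3.281: |R|=0.74993 <1
  x=-2.596: |R|=0.53404 <1
  x=-4.817: |R|=1.10853 >1
  x=-4.711: |R|=1.08796 >1
  x=-4.642: |R|=1.07430 >1
Stable set (-4.2857, 0).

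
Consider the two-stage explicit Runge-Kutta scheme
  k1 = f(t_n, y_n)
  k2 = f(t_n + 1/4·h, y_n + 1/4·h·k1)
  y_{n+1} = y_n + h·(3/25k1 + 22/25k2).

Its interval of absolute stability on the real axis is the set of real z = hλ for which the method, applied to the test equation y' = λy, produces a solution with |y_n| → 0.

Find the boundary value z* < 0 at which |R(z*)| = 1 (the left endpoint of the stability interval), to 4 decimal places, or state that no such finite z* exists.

With y'=λy (z=hλ):
  k1=λy_n ⇒ h·k1=z·y_n;  k2=λ(1+1/4z)y_n ⇒ h·k2=z(1+1/4z)y_n
  y_{n+1}/y_n = 1 + 3/25z + 22/25z(1+1/4z) = 1 + z + 11/50z²
  Hence R(z) = 1 + z + 11/50z².

Need |R(x)|<1, x<0.
x=-1.09: |R|=0.1714
R=1: x+11/50x²=0 ⇒ x=−50/11=-4.5455; min R=1−1/(4·11/50)=-0.1364>−1
Confirm numerically:
  x=-2.843: |R|=0.06482 <1
  x=-2.716: |R|=0.09314 <1
  x=-1.899: |R|=0.10564 <1
  x=-4.670: |R|=1.12796 >1
  x=-4.570: |R|=1.02468 >1
Stable set (-4.5455, 0).

z* = -4.5455.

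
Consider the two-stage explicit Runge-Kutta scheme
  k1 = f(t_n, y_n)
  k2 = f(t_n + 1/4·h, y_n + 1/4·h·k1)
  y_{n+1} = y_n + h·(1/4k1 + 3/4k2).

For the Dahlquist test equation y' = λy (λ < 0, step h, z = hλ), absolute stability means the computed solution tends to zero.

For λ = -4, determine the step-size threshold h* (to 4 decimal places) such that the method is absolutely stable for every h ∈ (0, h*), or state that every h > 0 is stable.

On y'=λy, z=hλ:
  k1=λy_n ⇒ h·k1=z·y_n;  k2=λ(1+1/4z)y_n ⇒ h·k2=z(1+1/4z)y_n
  y_{n+1}/y_n = 1 + 1/4z + 3/4z(1+1/4z) = 1 + z + 3/16z²
  so R(z) = 1 + z + 3/16z².

Solve |R(x)|<1 on ℝ⁻.
x=-1.75: |R|=0.1758
R=1: x+3/16x²=0 ⇒ x=−16/3=-5.3333; min R=1−1/(4·3/16)=-0.3333>−1
Confirm numerically:
  x=-5.192: |R|=0.86241 <1
  x=-3.838: |R|=0.07608 <1
  x=-3.705: |R|=0.13118 <1
  x=-3.007: |R|=0.31162 <1
  x=-5.623: |R|=1.30540 >1
  x=-5.588: |R|=1.26683 >1
  x=-5.382: |R|=1.04911 >1
So |R|<1 on (-5.3333, 0).

(-5.3333,0); λ=-4 ⇒ h* = (16/3)/4 = 1.3333.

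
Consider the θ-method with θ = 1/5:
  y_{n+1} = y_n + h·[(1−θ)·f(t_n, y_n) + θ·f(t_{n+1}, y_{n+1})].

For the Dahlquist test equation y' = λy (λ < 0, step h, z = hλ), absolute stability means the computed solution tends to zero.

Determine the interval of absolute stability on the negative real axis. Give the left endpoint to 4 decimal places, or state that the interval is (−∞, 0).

With y'=λy (z=hλ):
  y_{n+1} = y_n + z·[4/5·y_n + 1/5·y_{n+1}] ⇒ (1 − 1/5z)y_{n+1} = (1 + 4/5z)y_n
  Hence R(z) = (1 + 4/5z)/(1 − 1/5z).

Boundary: |R(x)|=1, x<0.
x=-1.23: |R|=0.0128
R=−1: 1+4/5x = −1+1/5x ⇒ -3/5x=2 ⇒ x=2/(-3/5)=-3.3333
Confirm numerically:
  x=-3.110: |R|=0.91739 <1
  x=-2.337: |R|=0.59261 <1
  x=-1.363: |R|=0.07104 <1
  x=-3.624: |R|=1.10111 >1
  x=-3.568: |R|=1.08217 >1
  x=-3.408: |R|=1.02664 >1
Stable set (-3.3333, 0).

(-3.3333, 0).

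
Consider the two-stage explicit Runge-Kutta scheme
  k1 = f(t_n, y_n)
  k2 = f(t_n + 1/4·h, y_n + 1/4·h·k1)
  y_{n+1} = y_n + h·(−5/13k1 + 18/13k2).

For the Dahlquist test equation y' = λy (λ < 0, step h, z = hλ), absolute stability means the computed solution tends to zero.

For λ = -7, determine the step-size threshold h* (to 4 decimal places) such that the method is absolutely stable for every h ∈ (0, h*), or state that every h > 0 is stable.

(-2.8889,0); λ=-7 ⇒ h* = (26/9)/7 = 0.4127.

On y'=λy, z=hλ:
  k1=λy_n ⇒ h·k1=z·y_n;  k2=λ(1+1/4z)y_n ⇒ h·k2=z(1+1/4z)y_n
  y_{n+1}/y_n = 1 − 5/13z + 18/13z(1+1/4z) = 1 + z + 9/26z²
  ⇒ R(z) = 1 + z + 9/26z².

Need |R(x)|<1, x<0.
x=-0.74: |R|=0.4496
R=1: x+9/26x²=0 ⇒ x=−26/9=-2.8889; min R=1−1/(4·9/26)=0.2778>−1
Confirm numerically:
  x=-2.786: |R|=0.90078 <1
  x=-2.461: |R|=0.63549 <1
  x=-1.857: |R|=0.33669 <1
  x=-3.399: |R|=1.60018 >1
  x=-3.340: |R|=1.52155 >1
  x=-3.016: |R|=1.13270 >1
Interval (-2.8889, 0).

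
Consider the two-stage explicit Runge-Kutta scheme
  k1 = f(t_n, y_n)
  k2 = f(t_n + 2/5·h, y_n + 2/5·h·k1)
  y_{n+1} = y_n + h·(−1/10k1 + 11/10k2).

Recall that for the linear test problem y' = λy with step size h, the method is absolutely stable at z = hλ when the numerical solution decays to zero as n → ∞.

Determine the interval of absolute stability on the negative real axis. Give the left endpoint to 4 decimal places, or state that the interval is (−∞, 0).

(-2.2727, 0).

On y'=λy, z=hλ:
  k1=λy_n ⇒ h·k1=z·y_n;  k2=λ(1+2/5z)y_n ⇒ h·k2=z(1+2/5z)y_n
  y_{n+1}/y_n = 1 − 1/10z + 11/10z(1+2/5z) = 1 + z + 11/25z²
  Hence R(z) = 1 + z + 11/25z².

Boundary: |R(x)|=1, x<0.
x=-1.07: |R|=0.4338
R=1: x+11/25x²=0 ⇒ x=−25/11=-2.2727; min R=1−1/(4·11/25)=0.4318>−1
Confirm numerically:
  x=-1.535: |R|=0.50174 <1
  x=-1.518: |R|=0.49590 <1
  x=-1.300: |R|=0.44360 <1
  x=-2.835: |R|=1.70138 >1
  x=-2.767: |R|=1.60177 >1
  x=-2.753: |R|=1.58176 >1
So |R|<1 on (-2.2727, 0).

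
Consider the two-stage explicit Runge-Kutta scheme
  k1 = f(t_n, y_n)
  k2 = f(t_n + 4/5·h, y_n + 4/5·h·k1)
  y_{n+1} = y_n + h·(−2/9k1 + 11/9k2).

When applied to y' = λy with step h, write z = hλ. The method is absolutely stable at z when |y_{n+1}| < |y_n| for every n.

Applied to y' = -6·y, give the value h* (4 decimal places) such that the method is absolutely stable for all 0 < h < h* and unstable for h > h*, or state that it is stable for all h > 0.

(-1.0227,0); λ=-6 ⇒ h* = (45/44)/6 = 0.1705.

With y'=λy (z=hλ):
  k1=λy_n ⇒ h·k1=z·y_n;  k2=λ(1+4/5z)y_n ⇒ h·k2=z(1+4/5z)y_n
  y_{n+1}/y_n = 1 − 2/9z + 11/9z(1+4/5z) = 1 + z + 44/45z²
  so R(z) = 1 + z + 44/45z².

Find x<0 with |R(x)|<1.
x=-0.97: |R|=0.9500
R=1: x+44/45x²=0 ⇒ x=−45/44=-1.0227; min R=1−1/(4·44/45)=0.7443>−1
Confirm numerically:
  x=-0.874: |R|=0.87290 <1
  x=-0.804: |R|=0.82805 <1
  x=-0.572: |R|=0.74791 <1
  x=-0.505: |R|=0.74436 <1
  x=-1.318: |R|=1.38052 >1
  x=-1.144: |R|=1.13565 >1
So |R|<1 on (-1.0227, 0).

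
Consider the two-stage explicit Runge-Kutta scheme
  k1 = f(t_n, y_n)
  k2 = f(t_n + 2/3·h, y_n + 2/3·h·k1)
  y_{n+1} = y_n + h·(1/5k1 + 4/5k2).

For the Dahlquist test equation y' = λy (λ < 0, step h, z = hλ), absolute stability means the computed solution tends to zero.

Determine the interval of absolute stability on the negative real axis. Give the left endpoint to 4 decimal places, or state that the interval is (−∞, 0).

(-1.8750, 0).

With y'=λy (z=hλ):
  k1=λy_n ⇒ h·k1=z·y_n;  k2=λ(1+2/3z)y_n ⇒ h·k2=z(1+2/3z)y_n
  y_{n+1}/y_n = 1 + 1/5z + 4/5z(1+2/3z) = 1 + z + 8/15z²
  Hence R(z) = 1 + z + 8/15z².

Solve |R(x)|<1 on ℝ⁻.
x=-1.25: |R|=0.5833
R=1: x+8/15x²=0 ⇒ x=−15/8=-1.8750; min R=1−1/(4·8/15)=0.5312>−1
Confirm numerically:
  x=-1.493: |R|=0.69583 <1
  x=-1.488: |R|=0.69288 <1
  x=-1.295: |R|=0.59941 <1
  x=-0.988: |R|=0.53261 <1
  x=-2.293: |R|=1.51119 >1
  x=-2.135: |R|=1.29605 >1
Stable set (-1.8750, 0).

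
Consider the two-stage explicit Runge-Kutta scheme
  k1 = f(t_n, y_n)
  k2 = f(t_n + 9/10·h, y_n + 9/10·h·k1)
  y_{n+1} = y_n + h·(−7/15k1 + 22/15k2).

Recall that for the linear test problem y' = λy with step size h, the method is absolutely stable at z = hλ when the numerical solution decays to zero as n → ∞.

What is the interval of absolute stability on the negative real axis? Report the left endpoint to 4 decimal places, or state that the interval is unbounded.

Set f=λy, z=hλ:
  k1=λy_n ⇒ h·k1=z·y_n;  k2=λ(1+9/10z)y_n ⇒ h·k2=z(1+9/10z)y_n
  y_{n+1}/y_n = 1 − 7/15z + 22/15z(1+9/10z) = 1 + z + 33/25z²
  ⇒ R(z) = 1 + z + 33/25z².

Solve |R(x)|<1 on ℝ⁻.
x=-1: |R|=1.3200
R=1: x+33/25x²=0 ⇒ x=−25/33=-0.7576; min R=1−1/(4·33/25)=0.8106>−1
Confirm numerically:
  x=-0.730: |R|=0.97343 <1
  x=-0.612: |R|=0.88240 <1
  x=-0.517: |R|=0.83582 <1
  x=-0.383: |R|=0.81063 <1
  x=-1.351: |R|=2.05827 >1
  x=-1.329: |R|=2.00244 >1
  x=-1.234: |R|=1.77604 >1
Interval (-0.7576, 0).

(-0.7576, 0).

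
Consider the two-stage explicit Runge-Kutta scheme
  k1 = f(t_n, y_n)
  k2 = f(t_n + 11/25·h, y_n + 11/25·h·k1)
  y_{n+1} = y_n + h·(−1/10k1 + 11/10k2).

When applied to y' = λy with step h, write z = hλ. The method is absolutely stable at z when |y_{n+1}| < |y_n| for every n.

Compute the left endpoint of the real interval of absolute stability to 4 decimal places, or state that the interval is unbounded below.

Set f=λy, z=hλ:
  k1=λy_n ⇒ h·k1=z·y_n;  k2=λ(1+11/25z)y_n ⇒ h·k2=z(1+11/25z)y_n
  y_{n+1}/y_n = 1 − 1/10z + 11/10z(1+11/25z) = 1 + z + 121/250z²
  R(z) = 1 + z + 121/250z².

Need |R(x)|<1, x<0.
x=-1.25: |R|=0.5062
R=1: x+121/250x²=0 ⇒ x=−250/121=-2.0661; min R=1−1/(4·121/250)=0.4835>−1
Confirm numerically:
  x=-1.053: |R|=0.48366 <1
  x=-0.995: |R|=0.48417 <1
  x=-0.857: |R|=0.49847 <1
  x=-0.844: |R|=0.50077 <1
  x=-2.603: |R|=1.67639 >1
  x=-2.163: |R|=1.10143 >1
Interval (-2.0661, 0).

left endpoint -2.0661.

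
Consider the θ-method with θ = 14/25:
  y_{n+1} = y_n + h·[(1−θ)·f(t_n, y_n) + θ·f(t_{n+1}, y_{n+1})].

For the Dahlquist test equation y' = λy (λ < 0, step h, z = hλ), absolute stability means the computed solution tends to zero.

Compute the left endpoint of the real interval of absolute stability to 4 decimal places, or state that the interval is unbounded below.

interval (−∞, 0).

Set f=λy, z=hλ:
  y_{n+1} = y_n + z·[11/25·y_n + 14/25·y_{n+1}] ⇒ (1 − 14/25z)y_{n+1} = (1 + 11/25z)y_n
  ⇒ R(z) = (1 + 11/25z)/(1 − 14/25z).

Find x<0 with |R(x)|<1.
x=-1.15: |R|=0.3005
x=-2: |R|=0.0566
x=-10: |R|=0.5152
x=-100: |R|=0.7544
θ=14/25≥1/2 ⇒ |1+11/25x|<|1−14/25x| ∀x<0 ⇒ interval (−∞,0).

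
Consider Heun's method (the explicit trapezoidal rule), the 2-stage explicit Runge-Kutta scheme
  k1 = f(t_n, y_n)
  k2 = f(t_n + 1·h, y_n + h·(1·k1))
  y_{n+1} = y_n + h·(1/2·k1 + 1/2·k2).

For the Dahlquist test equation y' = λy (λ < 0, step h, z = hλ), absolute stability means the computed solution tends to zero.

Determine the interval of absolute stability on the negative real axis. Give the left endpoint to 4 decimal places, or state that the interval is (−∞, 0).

On y'=λy, z=hλ:
  order 2, 2-stage ⇒ R(z)=1+z+z^2/2
  (e.g. R(-1.22)=0.52420, |R|=0.52420)

Solve |R(x)|<1 on ℝ⁻.
x=-1.22: |R|=0.5242
|R(-2.07)|=1.0724 |R(-1.75)|=0.7812 |R(-0.76)|=0.5288
Bisect:
  x_lo=-2.4698 |R|=1.5802  x_hi=-0.3860 |R|=0.6885
  mid=-1.42790 |R|=0.59155 →hi
  mid=-1.94885 |R|=0.95016 →hi
  mid=-2.20933 |R|=1.23124 →lo
  mid=-2.07909 |R|=1.08222 →lo
  mid=-2.01397 |R|=1.01407 →lo
  mid=-1.98141 |R|=0.98158 →hi
  mid=-1.99769 |R|=0.99769 →hi
  mid=-2.00583 |R|=1.00585 →lo
  mid=-2.00176 |R|=1.00176 →lo
  mid=-1.99973 |R|=0.99973 →hi
  ...
  [-2.00011,-1.99998] ⇒ x*=-2.0000
Stable set (-2.0000, 0).

z∈(-2.0000,0).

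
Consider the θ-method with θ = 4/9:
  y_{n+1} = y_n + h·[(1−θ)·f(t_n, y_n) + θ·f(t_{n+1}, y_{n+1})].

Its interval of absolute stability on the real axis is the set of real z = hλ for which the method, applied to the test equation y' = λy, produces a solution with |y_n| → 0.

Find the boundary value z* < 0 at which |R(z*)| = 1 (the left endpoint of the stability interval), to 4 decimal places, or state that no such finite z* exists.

Test eqn y'=λy, z=hλ:
  y_{n+1} = y_n + z·[5/9·y_n + 4/9·y_{n+1}] ⇒ (1 − 4/9z)y_{n+1} = (1 + 5/9z)y_n
  ⇒ R(z) = (1 + 5/9z)/(1 − 4/9z).

Boundary: |R(x)|=1, x<0.
x=-1.72: |R|=0.0252
R=−1: 1+5/9x = −1+4/9x ⇒ -1/9x=2 ⇒ x=2/(-1/9)=-18.0000
Confirm numerically:
  x=-12.843: |R|=0.91458 <1
  x=-11.326: |R|=0.87710 <1
  x=-7.237: |R|=0.71638 <1
  x=-18.266: |R|=1.00324 >1
  x=-18.263: |R|=1.00321 >1
Stable set (-18.0000, 0).

z* = -18.0000.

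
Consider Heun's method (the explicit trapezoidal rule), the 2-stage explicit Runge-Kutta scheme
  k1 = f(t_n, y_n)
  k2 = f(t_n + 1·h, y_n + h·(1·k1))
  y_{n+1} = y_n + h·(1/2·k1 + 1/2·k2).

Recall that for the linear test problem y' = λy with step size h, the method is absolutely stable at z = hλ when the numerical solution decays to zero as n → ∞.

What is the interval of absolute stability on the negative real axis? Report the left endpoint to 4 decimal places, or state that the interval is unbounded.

Test eqn y'=λy, z=hλ:
  order 2, 2-stage ⇒ R(z)=1+z+z^2/2
  (e.g. R(-1.16)=0.51280, |R|=0.51280)

Solve |R(x)|<1 on ℝ⁻.
x=-1.16: |R|=0.5128
|R(-2.15)|=1.1612 |R(-1.74)|=0.7738 |R(-1.48)|=0.6152
Bisect:
  x_lo=-2.5363 |R|=1.6802  x_hi=-0.2296 |R|=0.7968
  mid=-1.38297 |R|=0.57333 →hi
  mid=-1.95965 |R|=0.96047 →hi
  mid=-2.24800 |R|=1.27875 →lo
  mid=-2.10383 |R|=1.10922 →lo
  mid=-2.03174 |R|=1.03224 →lo
  mid=-1.99570 |R|=0.99571 →hi
  mid=-2.01372 |R|=1.01381 →lo
  ...
  [-2.00006,-1.99992] ⇒ x*=-2.0000
Stable set (-2.0000, 0).

z∈(-2.0000,0).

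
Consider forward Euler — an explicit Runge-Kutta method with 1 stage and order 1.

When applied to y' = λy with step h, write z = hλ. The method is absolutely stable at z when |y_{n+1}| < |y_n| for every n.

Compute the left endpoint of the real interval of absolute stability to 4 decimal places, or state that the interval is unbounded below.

With y'=λy (z=hλ):
  order 1, 1-stage ⇒ R(z)=1+z
  (e.g. R(-1.41)=-0.41000, |R|=0.41000)

Solve |R(x)|<1 on ℝ⁻.
x=-1.41: |R|=0.4100
|R(-1.88)|=0.8800 |R(-1.1)|=0.1000 |R(-0.86)|=0.1400
Bisect:
  x_lo=-2.5967 |R|=1.5967  x_hi=-0.2967 |R|=0.7033
  mid=-1.44670 |R|=0.44670 →hi
  mid=-2.02168 |R|=1.02168 →lo
  mid=-1.73419 |R|=0.73419 →hi
  mid=-1.87793 |R|=0.87793 →hi
  mid=-1.94981 |R|=0.94981 →hi
  mid=-1.98574 |R|=0.98574 →hi
  mid=-2.00371 |R|=1.00371 →lo
  mid=-1.99473 |R|=0.99473 →hi
  mid=-1.99922 |R|=0.99922 →hi
  mid=-2.00146 |R|=1.00146 →lo
  ...
  [-2.00006,-1.99992] ⇒ x*=-2.0000
Stable set (-2.0000, 0).

z* = -2.0000.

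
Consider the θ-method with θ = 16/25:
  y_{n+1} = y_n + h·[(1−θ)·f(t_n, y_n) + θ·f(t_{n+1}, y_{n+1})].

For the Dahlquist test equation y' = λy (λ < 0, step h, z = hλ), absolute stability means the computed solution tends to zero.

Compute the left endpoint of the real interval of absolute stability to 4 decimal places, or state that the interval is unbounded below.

Set f=λy, z=hλ:
  y_{n+1} = y_n + z·[9/25·y_n + 16/25·y_{n+1}] ⇒ (1 − 16/25z)y_{n+1} = (1 + 9/25z)y_n
  ⇒ R(z) = (1 + 9/25z)/(1 − 16/25z).

Need |R(x)|<1, x<0.
x=-1.24: |R|=0.3087
x=-2: |R|=0.1228
x=-10: |R|=0.3514
x=-100: |R|=0.5385
θ=16/25≥1/2 ⇒ |1+9/25x|<|1−16/25x| ∀x<0 ⇒ unbounded interval.

unbounded; (−∞, 0).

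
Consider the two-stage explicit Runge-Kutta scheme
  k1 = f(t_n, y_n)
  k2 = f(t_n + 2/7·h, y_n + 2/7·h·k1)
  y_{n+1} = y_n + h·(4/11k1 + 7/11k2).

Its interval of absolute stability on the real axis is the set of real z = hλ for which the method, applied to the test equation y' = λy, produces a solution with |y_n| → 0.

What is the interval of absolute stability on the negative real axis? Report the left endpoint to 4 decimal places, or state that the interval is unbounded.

With y'=λy (z=hλ):
  k1=λy_n ⇒ h·k1=z·y_n;  k2=λ(1+2/7z)y_n ⇒ h·k2=z(1+2/7z)y_n
  y_{n+1}/y_n = 1 + 4/11z + 7/11z(1+2/7z) = 1 + z + 2/11z²
  so R(z) = 1 + z + 2/11z².

Need |R(x)|<1, x<0.
x=-1.01: |R|=0.1755
R=1: x+2/11x²=0 ⇒ x=−11/2=-5.5000; min R=1−1/(4·2/11)=-0.3750>−1
Confirm numerically:
  x=-5.401: |R|=0.90278 <1
  x=-4.835: |R|=0.41540 <1
  x=-2.296: |R|=0.33752 <1
  x=-2.253: |R|=0.33009 <1
  x=-5.921: |R|=1.45323 >1
  x=-5.903: |R|=1.43253 >1
  x=-5.787: |R|=1.30198 >1
Interval (-5.5000, 0).

z∈(-5.5000,0).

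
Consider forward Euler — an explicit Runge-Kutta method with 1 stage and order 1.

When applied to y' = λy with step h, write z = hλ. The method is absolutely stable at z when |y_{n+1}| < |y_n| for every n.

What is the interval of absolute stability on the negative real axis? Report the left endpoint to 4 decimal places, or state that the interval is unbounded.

With y'=λy (z=hλ):
  order 1, 1-stage ⇒ R(z)=1+z
  (e.g. R(-0.55)=0.45000, |R|=0.45000)

Boundary: |R(x)|=1, x<0.
x=-0.55: |R|=0.4500
|R(-2.16)|=1.1600 |R(-1.29)|=0.2900 |R(-1.26)|=0.2600
Bisect:
  x_lo=-2.5307 |R|=1.5307  x_hi=-0.1058 |R|=0.8942
  mid=-1.31825 |R|=0.31825 →hi
  mid=-1.92450 |R|=0.92450 →hi
  mid=-2.22762 |R|=1.22762 →lo
  mid=-2.07606 |R|=1.07606 →lo
  mid=-2.00028 |R|=1.00028 →lo
  mid=-1.96239 |R|=0.96239 →hi
  mid=-1.98133 |R|=0.98133 →hi
  mid=-1.99081 |R|=0.99081 →hi
  mid=-1.99554 |R|=0.99554 →hi
  ...
  [-2.00013,-1.99998] ⇒ x*=-2.0000
Stable set (-2.0000, 0).

(-2.0000, 0).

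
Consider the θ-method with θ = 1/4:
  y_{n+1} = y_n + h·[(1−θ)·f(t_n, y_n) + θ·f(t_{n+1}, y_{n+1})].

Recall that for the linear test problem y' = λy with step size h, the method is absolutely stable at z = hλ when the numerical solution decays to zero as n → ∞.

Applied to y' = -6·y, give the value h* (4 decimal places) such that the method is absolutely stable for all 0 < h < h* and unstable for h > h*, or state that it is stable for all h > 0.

Set f=λy, z=hλ:
  y_{n+1} = y_n + z·[3/4·y_n + 1/4·y_{n+1}] ⇒ (1 − 1/4z)y_{n+1} = (1 + 3/4z)y_n
  R(z) = (1 + 3/4z)/(1 − 1/4z).

Find x<0 with |R(x)|<1.
x=-0.78: |R|=0.3473
R=−1: 1+3/4x = −1+1/4x ⇒ -1/2x=2 ⇒ x=2/(-1/2)=-4.0000
Confirm numerically:
  x=-2.816: |R|=0.65258 <1
  x=-2.760: |R|=0.63314 <1
  x=-2.509: |R|=0.54187 <1
  x=-2.272: |R|=0.44898 <1
  x=-4.366: |R|=1.08750 >1
  x=-4.198: |R|=1.04830 >1
So |R|<1 on (-4.0000, 0).

(-4.0000,0); λ=-6 ⇒ h* = (4)/6 = 0.6667.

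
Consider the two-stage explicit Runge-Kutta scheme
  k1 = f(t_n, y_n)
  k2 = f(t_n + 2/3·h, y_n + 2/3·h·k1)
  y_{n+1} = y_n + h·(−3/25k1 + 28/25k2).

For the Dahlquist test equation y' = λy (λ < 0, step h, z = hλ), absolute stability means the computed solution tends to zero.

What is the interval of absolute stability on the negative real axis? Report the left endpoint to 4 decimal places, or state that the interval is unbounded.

With y'=λy (z=hλ):
  k1=λy_n ⇒ h·k1=z·y_n;  k2=λ(1+2/3z)y_n ⇒ h·k2=z(1+2/3z)y_n
  y_{n+1}/y_n = 1 − 3/25z + 28/25z(1+2/3z) = 1 + z + 56/75z²
  ⇒ R(z) = 1 + z + 56/75z².

Find x<0 with |R(x)|<1.
x=-1.12: |R|=0.8166
R=1: x+56/75x²=0 ⇒ x=−75/56=-1.3393; min R=1−1/(4·56/75)=0.6652>−1
Confirm numerically:
  x=-1.168: |R|=0.85062 <1
  x=-0.992: |R|=0.74277 <1
  x=-0.734: |R|=0.66827 <1
  x=-0.627: |R|=0.66654 <1
  x=-1.689: |R|=1.44103 >1
  x=-1.684: |R|=1.43344 >1
Stable set (-1.3393, 0).

z∈(-1.3393,0).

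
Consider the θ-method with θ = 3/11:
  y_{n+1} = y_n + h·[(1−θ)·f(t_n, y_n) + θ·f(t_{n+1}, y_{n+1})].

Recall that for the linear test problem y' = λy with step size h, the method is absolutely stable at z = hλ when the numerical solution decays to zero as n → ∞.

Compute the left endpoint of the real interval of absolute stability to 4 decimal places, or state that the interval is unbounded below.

With y'=λy (z=hλ):
  y_{n+1} = y_n + z·[8/11·y_n + 3/11·y_{n+1}] ⇒ (1 − 3/11z)y_{n+1} = (1 + 8/11z)y_n
  so R(z) = (1 + 8/11z)/(1 − 3/11z).

Need |R(x)|<1, x<0.
x=-0.99: |R|=0.2205
R=−1: 1+8/11x = −1+3/11x ⇒ -5/11x=2 ⇒ x=2/(-5/11)=-4.4000
Confirm numerically:
  x=-3.514: |R|=0.79436 <1
  x=-2.376: |R|=0.44175 <1
  x=-2.326: |R|=0.42318 <1
  x=-2.039: |R|=0.31033 <1
  x=-4.661: |R|=1.05224 >1
  x=-4.631: |R|=1.04640 >1
  x=-4.472: |R|=1.01474 >1
Interval (-4.4000, 0).

left endpoint -4.4000.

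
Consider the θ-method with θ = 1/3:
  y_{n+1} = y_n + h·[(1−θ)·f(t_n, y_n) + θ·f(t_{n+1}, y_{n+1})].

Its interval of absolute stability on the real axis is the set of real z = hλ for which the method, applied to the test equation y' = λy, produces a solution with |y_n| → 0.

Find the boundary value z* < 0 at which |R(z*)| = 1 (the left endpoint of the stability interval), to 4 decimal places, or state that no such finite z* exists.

On y'=λy, z=hλ:
  y_{n+1} = y_n + z·[2/3·y_n + 1/3·y_{n+1}] ⇒ (1 − 1/3z)y_{n+1} = (1 + 2/3z)y_n
  Hence R(z) = (1 + 2/3z)/(1 − 1/3z).

Need |R(x)|<1, x<0.
x=-1.58: |R|=0.0349
R=−1: 1+2/3x = −1+1/3x ⇒ -1/3x=2 ⇒ x=2/(-1/3)=-6.0000
Confirm numerically:
  x=-4.814: |R|=0.84822 <1
  x=-4.335: |R|=0.77301 <1
  x=-3.191: |R|=0.54628 <1
  x=-6.395: |R|=1.04204 >1
  x=-6.227: |R|=1.02460 >1
Stable set (-6.0000, 0).

z* = -6.0000.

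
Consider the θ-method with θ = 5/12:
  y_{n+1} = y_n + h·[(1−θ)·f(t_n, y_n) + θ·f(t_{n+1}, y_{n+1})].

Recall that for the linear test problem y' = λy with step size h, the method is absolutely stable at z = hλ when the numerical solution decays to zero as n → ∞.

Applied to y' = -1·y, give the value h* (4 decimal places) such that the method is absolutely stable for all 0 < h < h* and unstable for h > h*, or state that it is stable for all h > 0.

Set f=λy, z=hλ:
  y_{n+1} = y_n + z·[7/12·y_n + 5/12·y_{n+1}] ⇒ (1 − 5/12z)y_{n+1} = (1 + 7/12z)y_n
  Hence R(z) = (1 + 7/12z)/(1 − 5/12z).

Find x<0 with |R(x)|<1.
x=-0.55: |R|=0.5525
R=−1: 1+7/12x = −1+5/12x ⇒ -1/6x=2 ⇒ x=2/(-1/6)=-12.0000
Confirm numerically:
  x=-11.086: |R|=0.97289 <1
  x=-10.532: |R|=0.95459 <1
  x=-7.893: |R|=0.84040 <1
  x=-5.305: |R|=0.65243 <1
  x=-12.488: |R|=1.01311 >1
  x=-12.299: |R|=1.00814 >1
  x=-12.034: |R|=1.00094 >1
Stable set (-12.0000, 0).

(-12.0000,0); λ=-1 ⇒ h* = (12)/1 = 12.0000.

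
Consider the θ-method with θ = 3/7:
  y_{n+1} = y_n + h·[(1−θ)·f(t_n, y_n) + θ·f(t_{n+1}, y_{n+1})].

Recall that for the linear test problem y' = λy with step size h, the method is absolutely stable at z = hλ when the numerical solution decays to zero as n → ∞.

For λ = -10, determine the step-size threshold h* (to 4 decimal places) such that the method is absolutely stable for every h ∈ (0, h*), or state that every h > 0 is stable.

(-14.0000,0); λ=-10 ⇒ h* = (14)/10 = 1.4000.

On y'=λy, z=hλ:
  y_{n+1} = y_n + z·[4/7·y_n + 3/7·y_{n+1}] ⇒ (1 − 3/7z)y_{n+1} = (1 + 4/7z)y_n
  so R(z) = (1 + 4/7z)/(1 − 3/7z).

Need |R(x)|<1, x<0.
x=-1.71: |R|=0.0132
R=−1: 1+4/7x = −1+3/7x ⇒ -1/7x=2 ⇒ x=2/(-1/7)=-14.0000
Confirm numerically:
  x=-10.002: |R|=0.89196 <1
  x=-7.111: |R|=0.75686 <1
  x=-7.084: |R|=0.75520 <1
  x=-5.683: |R|=0.65416 <1
  x=-14.101: |R|=1.00205 >1
  x=-14.093: |R|=1.00189 >1
Stable set (-14.0000, 0).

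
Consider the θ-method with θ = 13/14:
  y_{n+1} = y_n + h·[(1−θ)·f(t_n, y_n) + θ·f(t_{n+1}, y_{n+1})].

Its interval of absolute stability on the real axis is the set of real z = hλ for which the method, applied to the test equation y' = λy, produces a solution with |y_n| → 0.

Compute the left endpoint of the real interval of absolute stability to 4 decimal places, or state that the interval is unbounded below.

With y'=λy (z=hλ):
  y_{n+1} = y_n + z·[1/14·y_n + 13/14·y_{n+1}] ⇒ (1 − 13/14z)y_{n+1} = (1 + 1/14z)y_n
  so R(z) = (1 + 1/14z)/(1 − 13/14z).

Solve |R(x)|<1 on ℝ⁻.
x=-0.67: |R|=0.5870
x=-2: |R|=0.3000
x=-10: |R|=0.0278
x=-100: |R|=0.0654
θ=13/14≥1/2 ⇒ |1+1/14x|<|1−13/14x| ∀x<0 ⇒ unbounded interval.

interval (−∞, 0).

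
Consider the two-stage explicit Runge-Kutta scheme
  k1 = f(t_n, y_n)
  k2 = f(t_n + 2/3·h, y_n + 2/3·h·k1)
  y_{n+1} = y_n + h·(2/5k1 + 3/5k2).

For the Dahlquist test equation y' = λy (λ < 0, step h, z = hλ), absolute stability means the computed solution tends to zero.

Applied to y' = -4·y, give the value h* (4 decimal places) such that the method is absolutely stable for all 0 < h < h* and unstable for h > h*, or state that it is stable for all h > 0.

With y'=λy (z=hλ):
  k1=λy_n ⇒ h·k1=z·y_n;  k2=λ(1+2/3z)y_n ⇒ h·k2=z(1+2/3z)y_n
  y_{n+1}/y_n = 1 + 2/5z + 3/5z(1+2/3z) = 1 + z + 2/5z²
  Hence R(z) = 1 + z + 2/5z².

Find x<0 with |R(x)|<1.
x=-0.46: |R|=0.6246
R=1: x+2/5x²=0 ⇒ x=−5/2=-2.5000; min R=1−1/(4·2/5)=0.3750>−1
Confirm numerically:
  x=-1.973: |R|=0.58409 <1
  x=-1.767: |R|=0.48192 <1
  x=-1.687: |R|=0.45139 <1
  x=-1.214: |R|=0.37552 <1
  x=-3.003: |R|=1.60420 >1
  x=-2.673: |R|=1.18497 >1
Stable set (-2.5000, 0).

(-2.5000,0); λ=-4 ⇒ h* = (5/2)/4 = 0.6250.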